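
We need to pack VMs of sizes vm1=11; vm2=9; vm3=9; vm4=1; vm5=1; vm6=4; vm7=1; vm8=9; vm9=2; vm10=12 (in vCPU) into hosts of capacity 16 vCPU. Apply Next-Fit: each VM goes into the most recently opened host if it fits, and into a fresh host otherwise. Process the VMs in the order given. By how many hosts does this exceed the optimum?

Next-Fit: [11] [9] [9,1,1,4,1] [9,2] [12] → 5 hosts.
5 VMs exceed 8 vCPU (half the capacity), and no two of those can share a host, so at least 5 hosts are needed.
So 5 is already optimal.

0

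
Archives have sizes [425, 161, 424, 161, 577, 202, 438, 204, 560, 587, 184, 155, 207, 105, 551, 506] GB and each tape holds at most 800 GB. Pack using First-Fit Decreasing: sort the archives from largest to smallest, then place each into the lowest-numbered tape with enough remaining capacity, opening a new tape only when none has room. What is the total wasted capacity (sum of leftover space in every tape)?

953

Sorted descending: 587, 577, 560, 551, 506, 438, 425, 424, 207, 204, 202, 184, 161, 161, 155, 105.
tape 1: place 587 GB, 213 GB left
tape 2: place 577 GB, 223 GB left
tape 3: place 560 GB, 240 GB left
tape 4: place 551 GB, 249 GB left
tape 5: place 506 GB, 294 GB left
tape 6: place 438 GB, 362 GB left
tape 7: place 425 GB, 375 GB left
tape 8: place 424 GB, 376 GB left
tape 1: place 207 GB, 6 GB left
tape 2: place 204 GB, 19 GB left
tape 3: place 202 GB, 38 GB left
tape 4: place 184 GB, 65 GB left
tape 5: place 161 GB, 133 GB left
tape 6: place 161 GB, 201 GB left
tape 6: place 155 GB, 46 GB left
tape 5: place 105 GB, 28 GB left
8 tapes × 800 GB = 6400 GB; used 5447 GB; unused 953 GB.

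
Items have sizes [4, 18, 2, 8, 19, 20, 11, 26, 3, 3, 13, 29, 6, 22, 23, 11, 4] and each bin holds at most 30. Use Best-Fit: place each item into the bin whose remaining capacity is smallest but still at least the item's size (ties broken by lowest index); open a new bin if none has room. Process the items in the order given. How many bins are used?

9

bin 1: place 4, 26 left
bin 1: place 18, 8 left
bin 1: place 2, 6 left
bin 2: place 8, 22 left
bin 2: place 19, 3 left
bin 3: place 20, 10 left
bin 4: place 11, 19 left
bin 5: place 26, 4 left
bin 2: place 3, 0 left
bin 5: place 3, 1 left
bin 4: place 13, 6 left
bin 6: place 29, 1 left
bin 1: place 6, 0 left
bin 7: place 22, 8 left
bin 8: place 23, 7 left
bin 9: place 11, 19 left
bin 4: place 4, 2 left
Final bins: [4,18,2,6] [8,19,3] [20] [11,13,4] [26,3] [29] [22] [23] [11].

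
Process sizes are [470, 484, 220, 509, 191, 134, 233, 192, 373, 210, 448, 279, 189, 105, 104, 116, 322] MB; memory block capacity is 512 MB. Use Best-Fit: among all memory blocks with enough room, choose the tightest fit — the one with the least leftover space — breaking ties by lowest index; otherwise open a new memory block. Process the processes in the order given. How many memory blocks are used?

470 MB → memory block 1 (remaining 42 MB)
484 MB → memory block 2 (remaining 28 MB)
220 MB → memory block 3 (remaining 292 MB)
509 MB → memory block 4 (remaining 3 MB)
191 MB → memory block 3 (remaining 101 MB)
134 MB → memory block 5 (remaining 378 MB)
233 MB → memory block 5 (remaining 145 MB)
192 MB → memory block 6 (remaining 320 MB)
373 MB → memory block 7 (remaining 139 MB)
210 MB → memory block 6 (remaining 110 MB)
448 MB → memory block 8 (remaining 64 MB)
279 MB → memory block 9 (remaining 233 MB)
189 MB → memory block 9 (remaining 44 MB)
105 MB → memory block 6 (remaining 5 MB)
104 MB → memory block 7 (remaining 35 MB)
116 MB → memory block 5 (remaining 29 MB)
322 MB → memory block 10 (remaining 190 MB)
Final memory blocks: [470] [484] [220,191] [509] [134,233,116] [192,210,105] [373,104] [448] [279,189] [322].

10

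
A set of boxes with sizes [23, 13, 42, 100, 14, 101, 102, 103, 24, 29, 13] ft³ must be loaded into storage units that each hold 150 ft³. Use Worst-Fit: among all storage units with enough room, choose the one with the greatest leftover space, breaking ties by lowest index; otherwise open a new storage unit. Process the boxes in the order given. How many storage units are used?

23 ft³ → storage unit 1 (remaining 127 ft³)
13 ft³ → storage unit 1 (remaining 114 ft³)
42 ft³ → storage unit 1 (remaining 72 ft³)
100 ft³ → storage unit 2 (remaining 50 ft³)
14 ft³ → storage unit 1 (remaining 58 ft³)
101 ft³ → storage unit 3 (remaining 49 ft³)
102 ft³ → storage unit 4 (remaining 48 ft³)
103 ft³ → storage unit 5 (remaining 47 ft³)
24 ft³ → storage unit 1 (remaining 34 ft³)
29 ft³ → storage unit 2 (remaining 21 ft³)
13 ft³ → storage unit 3 (remaining 36 ft³)
Final storage units: [23,13,42,14,24] [100,29] [101,13] [102] [103].

5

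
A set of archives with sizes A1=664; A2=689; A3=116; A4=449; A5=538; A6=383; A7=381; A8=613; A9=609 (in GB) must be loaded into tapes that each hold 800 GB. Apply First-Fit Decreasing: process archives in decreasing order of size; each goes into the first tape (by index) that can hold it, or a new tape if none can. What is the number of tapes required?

Sorted descending: 689, 664, 613, 609, 538, 449, 383, 381, 116.
tape 1: place 689 GB, 111 GB left
tape 2: place 664 GB, 136 GB left
tape 3: place 613 GB, 187 GB left
tape 4: place 609 GB, 191 GB left
tape 5: place 538 GB, 262 GB left
tape 6: place 449 GB, 351 GB left
tape 7: place 383 GB, 417 GB left
tape 7: place 381 GB, 36 GB left
tape 2: place 116 GB, 20 GB left
Final tapes: [689] [664,116] [613] [609] [538] [449] [383,381].

7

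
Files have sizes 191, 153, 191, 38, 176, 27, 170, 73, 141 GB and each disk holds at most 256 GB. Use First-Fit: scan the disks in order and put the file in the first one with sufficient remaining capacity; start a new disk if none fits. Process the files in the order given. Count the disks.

disk 1: place 191 GB, 65 GB left
disk 2: place 153 GB, 103 GB left
disk 3: place 191 GB, 65 GB left
disk 1: place 38 GB, 27 GB left
disk 4: place 176 GB, 80 GB left
disk 1: place 27 GB, 0 GB left
disk 5: place 170 GB, 86 GB left
disk 2: place 73 GB, 30 GB left
disk 6: place 141 GB, 115 GB left
Final disks: [191,38,27] [153,73] [191] [176] [170] [141].

6 disks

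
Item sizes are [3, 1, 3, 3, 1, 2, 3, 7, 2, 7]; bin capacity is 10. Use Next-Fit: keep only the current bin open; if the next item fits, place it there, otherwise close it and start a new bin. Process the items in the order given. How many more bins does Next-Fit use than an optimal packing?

0

Next-Fit: [3,1,3,3] [1,2,3] [7,2] [7] → 4 bins.
Total size 32; any packing needs at least ⌈32/10⌉ = 4 bins.
So 4 is already optimal.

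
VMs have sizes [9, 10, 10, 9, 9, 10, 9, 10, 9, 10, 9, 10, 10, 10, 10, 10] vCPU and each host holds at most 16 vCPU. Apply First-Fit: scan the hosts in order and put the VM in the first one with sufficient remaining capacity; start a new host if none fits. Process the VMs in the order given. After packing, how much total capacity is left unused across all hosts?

9 vCPU → host 1 (remaining 7 vCPU)
10 vCPU → host 2 (remaining 6 vCPU)
10 vCPU → host 3 (remaining 6 vCPU)
9 vCPU → host 4 (remaining 7 vCPU)
9 vCPU → host 5 (remaining 7 vCPU)
10 vCPU → host 6 (remaining 6 vCPU)
9 vCPU → host 7 (remaining 7 vCPU)
10 vCPU → host 8 (remaining 6 vCPU)
9 vCPU → host 9 (remaining 7 vCPU)
10 vCPU → host 10 (remaining 6 vCPU)
9 vCPU → host 11 (remaining 7 vCPU)
10 vCPU → host 12 (remaining 6 vCPU)
10 vCPU → host 13 (remaining 6 vCPU)
10 vCPU → host 14 (remaining 6 vCPU)
10 vCPU → host 15 (remaining 6 vCPU)
10 vCPU → host 16 (remaining 6 vCPU)
16 hosts × 16 vCPU = 256 vCPU; used 154 vCPU; unused 102 vCPU.

102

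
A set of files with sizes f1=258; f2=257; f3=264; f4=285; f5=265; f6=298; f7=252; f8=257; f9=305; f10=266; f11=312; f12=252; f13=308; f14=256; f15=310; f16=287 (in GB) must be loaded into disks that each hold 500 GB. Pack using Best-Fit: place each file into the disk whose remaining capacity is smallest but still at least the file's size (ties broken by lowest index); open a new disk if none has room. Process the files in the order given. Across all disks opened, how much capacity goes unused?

f1 (258 GB) → disk 1 (remaining 242 GB)
f2 (257 GB) → disk 2 (remaining 243 GB)
f3 (264 GB) → disk 3 (remaining 236 GB)
f4 (285 GB) → disk 4 (remaining 215 GB)
f5 (265 GB) → disk 5 (remaining 235 GB)
f6 (298 GB) → disk 6 (remaining 202 GB)
f7 (252 GB) → disk 7 (remaining 248 GB)
f8 (257 GB) → disk 8 (remaining 243 GB)
f9 (305 GB) → disk 9 (remaining 195 GB)
f10 (266 GB) → disk 10 (remaining 234 GB)
f11 (312 GB) → disk 11 (remaining 188 GB)
f12 (252 GB) → disk 12 (remaining 248 GB)
f13 (308 GB) → disk 13 (remaining 192 GB)
f14 (256 GB) → disk 14 (remaining 244 GB)
f15 (310 GB) → disk 15 (remaining 190 GB)
f16 (287 GB) → disk 16 (remaining 213 GB)
16 disks × 500 GB = 8000 GB; used 4432 GB; unused 3568 GB.

3568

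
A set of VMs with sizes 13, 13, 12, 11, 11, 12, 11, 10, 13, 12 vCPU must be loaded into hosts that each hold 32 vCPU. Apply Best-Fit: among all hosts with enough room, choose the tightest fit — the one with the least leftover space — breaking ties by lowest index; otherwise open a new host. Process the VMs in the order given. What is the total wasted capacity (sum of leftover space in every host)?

13 vCPU → host 1 (remaining 19 vCPU)
13 vCPU → host 1 (remaining 6 vCPU)
12 vCPU → host 2 (remaining 20 vCPU)
11 vCPU → host 2 (remaining 9 vCPU)
11 vCPU → host 3 (remaining 21 vCPU)
12 vCPU → host 3 (remaining 9 vCPU)
11 vCPU → host 4 (remaining 21 vCPU)
10 vCPU → host 4 (remaining 11 vCPU)
13 vCPU → host 5 (remaining 19 vCPU)
12 vCPU → host 5 (remaining 7 vCPU)
5 hosts × 32 vCPU = 160 vCPU; used 118 vCPU; unused 42 vCPU.

42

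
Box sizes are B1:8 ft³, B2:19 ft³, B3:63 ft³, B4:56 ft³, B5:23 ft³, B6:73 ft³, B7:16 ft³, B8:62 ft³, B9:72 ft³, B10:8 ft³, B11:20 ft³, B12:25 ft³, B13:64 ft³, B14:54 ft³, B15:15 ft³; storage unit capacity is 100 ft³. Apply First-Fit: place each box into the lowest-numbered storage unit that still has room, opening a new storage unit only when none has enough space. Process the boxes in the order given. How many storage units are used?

storage unit 1: place B1 (8 ft³), 92 ft³ left
storage unit 1: place B2 (19 ft³), 73 ft³ left
storage unit 1: place B3 (63 ft³), 10 ft³ left
storage unit 2: place B4 (56 ft³), 44 ft³ left
storage unit 2: place B5 (23 ft³), 21 ft³ left
storage unit 3: place B6 (73 ft³), 27 ft³ left
storage unit 2: place B7 (16 ft³), 5 ft³ left
storage unit 4: place B8 (62 ft³), 38 ft³ left
storage unit 5: place B9 (72 ft³), 28 ft³ left
storage unit 1: place B10 (8 ft³), 2 ft³ left
storage unit 3: place B11 (20 ft³), 7 ft³ left
storage unit 4: place B12 (25 ft³), 13 ft³ left
storage unit 6: place B13 (64 ft³), 36 ft³ left
storage unit 7: place B14 (54 ft³), 46 ft³ left
storage unit 5: place B15 (15 ft³), 13 ft³ left
Final storage units: [8,19,63,8] [56,23,16] [73,20] [62,25] [72,15] [64] [54].

7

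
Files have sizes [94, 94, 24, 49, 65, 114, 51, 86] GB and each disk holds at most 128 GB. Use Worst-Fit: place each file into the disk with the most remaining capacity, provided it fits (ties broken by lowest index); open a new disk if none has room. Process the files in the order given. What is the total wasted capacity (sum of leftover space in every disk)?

94 GB → disk 1 (remaining 34 GB)
94 GB → disk 2 (remaining 34 GB)
24 GB → disk 1 (remaining 10 GB)
49 GB → disk 3 (remaining 79 GB)
65 GB → disk 3 (remaining 14 GB)
114 GB → disk 4 (remaining 14 GB)
51 GB → disk 5 (remaining 77 GB)
86 GB → disk 6 (remaining 42 GB)
6 disks × 128 GB = 768 GB; used 577 GB; unused 191 GB.

191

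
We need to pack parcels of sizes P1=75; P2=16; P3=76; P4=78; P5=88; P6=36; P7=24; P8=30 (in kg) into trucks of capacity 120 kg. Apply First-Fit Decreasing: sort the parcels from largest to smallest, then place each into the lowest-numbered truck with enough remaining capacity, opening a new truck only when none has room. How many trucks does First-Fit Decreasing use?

4

Sorted descending: 88, 78, 76, 75, 36, 30, 24, 16.
truck 1: place 88 kg, 32 kg left
truck 2: place 78 kg, 42 kg left
truck 3: place 76 kg, 44 kg left
truck 4: place 75 kg, 45 kg left
truck 2: place 36 kg, 6 kg left
truck 1: place 30 kg, 2 kg left
truck 3: place 24 kg, 20 kg left
truck 3: place 16 kg, 4 kg left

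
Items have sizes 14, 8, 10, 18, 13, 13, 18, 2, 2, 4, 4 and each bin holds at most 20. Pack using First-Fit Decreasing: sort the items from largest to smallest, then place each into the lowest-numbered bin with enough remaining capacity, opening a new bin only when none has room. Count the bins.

Sorted descending: 18, 18, 14, 13, 13, 10, 8, 4, 4, 2, 2.
18 → bin 1 (remaining 2)
18 → bin 2 (remaining 2)
14 → bin 3 (remaining 6)
13 → bin 4 (remaining 7)
13 → bin 5 (remaining 7)
10 → bin 6 (remaining 10)
8 → bin 6 (remaining 2)
4 → bin 3 (remaining 2)
4 → bin 4 (remaining 3)
2 → bin 1 (remaining 0)
2 → bin 2 (remaining 0)

6 bins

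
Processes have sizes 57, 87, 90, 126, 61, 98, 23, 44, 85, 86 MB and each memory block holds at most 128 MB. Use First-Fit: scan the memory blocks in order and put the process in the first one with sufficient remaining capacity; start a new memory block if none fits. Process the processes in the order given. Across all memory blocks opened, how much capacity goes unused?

Put 57 MB in memory block 1; 71 MB remain.
Put 87 MB in memory block 2; 41 MB remain.
Put 90 MB in memory block 3; 38 MB remain.
Put 126 MB in memory block 4; 2 MB remain.
Put 61 MB in memory block 1; 10 MB remain.
Put 98 MB in memory block 5; 30 MB remain.
Put 23 MB in memory block 2; 18 MB remain.
Put 44 MB in memory block 6; 84 MB remain.
Put 85 MB in memory block 7; 43 MB remain.
Put 86 MB in memory block 8; 42 MB remain.
8 memory blocks × 128 MB = 1024 MB; used 757 MB; unused 267 MB.

267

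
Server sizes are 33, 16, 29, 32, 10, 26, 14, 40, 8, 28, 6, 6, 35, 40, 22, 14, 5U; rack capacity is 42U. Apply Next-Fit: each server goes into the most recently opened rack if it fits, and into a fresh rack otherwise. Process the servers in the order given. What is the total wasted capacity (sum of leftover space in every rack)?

56

rack 1: place 33U, 9U left
rack 2: place 16U, 26U left
rack 3: place 29U, 13U left
rack 4: place 32U, 10U left
rack 4: place 10U, 0U left
rack 5: place 26U, 16U left
rack 5: place 14U, 2U left
rack 6: place 40U, 2U left
rack 7: place 8U, 34U left
rack 7: place 28U, 6U left
rack 7: place 6U, 0U left
rack 8: place 6U, 36U left
rack 8: place 35U, 1U left
rack 9: place 40U, 2U left
rack 10: place 22U, 20U left
rack 10: place 14U, 6U left
rack 10: place 5U, 1U left
10 racks × 42U = 420U; used 364U; unused 56U.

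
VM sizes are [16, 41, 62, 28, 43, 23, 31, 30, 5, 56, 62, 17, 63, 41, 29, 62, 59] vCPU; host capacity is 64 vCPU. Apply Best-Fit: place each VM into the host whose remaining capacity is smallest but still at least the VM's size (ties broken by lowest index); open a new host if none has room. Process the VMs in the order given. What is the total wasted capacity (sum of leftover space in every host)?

100

16 vCPU → host 1 (remaining 48 vCPU)
41 vCPU → host 1 (remaining 7 vCPU)
62 vCPU → host 2 (remaining 2 vCPU)
28 vCPU → host 3 (remaining 36 vCPU)
43 vCPU → host 4 (remaining 21 vCPU)
23 vCPU → host 3 (remaining 13 vCPU)
31 vCPU → host 5 (remaining 33 vCPU)
30 vCPU → host 5 (remaining 3 vCPU)
5 vCPU → host 1 (remaining 2 vCPU)
56 vCPU → host 6 (remaining 8 vCPU)
62 vCPU → host 7 (remaining 2 vCPU)
17 vCPU → host 4 (remaining 4 vCPU)
63 vCPU → host 8 (remaining 1 vCPU)
41 vCPU → host 9 (remaining 23 vCPU)
29 vCPU → host 10 (remaining 35 vCPU)
62 vCPU → host 11 (remaining 2 vCPU)
59 vCPU → host 12 (remaining 5 vCPU)
12 hosts × 64 vCPU = 768 vCPU; used 668 vCPU; unused 100 vCPU.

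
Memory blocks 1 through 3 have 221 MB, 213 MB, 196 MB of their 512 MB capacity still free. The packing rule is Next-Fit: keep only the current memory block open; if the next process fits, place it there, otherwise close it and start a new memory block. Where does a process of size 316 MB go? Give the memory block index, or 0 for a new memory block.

0

Next-Fit only looks at memory block 3, which has 196 MB free.
316 MB does not fit, so a new memory block is opened.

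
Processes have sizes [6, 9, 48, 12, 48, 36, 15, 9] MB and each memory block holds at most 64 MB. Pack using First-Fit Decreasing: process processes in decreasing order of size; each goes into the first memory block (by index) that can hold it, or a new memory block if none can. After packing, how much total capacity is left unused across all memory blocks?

Sorted descending: 48, 48, 36, 15, 12, 9, 9, 6.
48 MB → memory block 1 (remaining 16 MB)
48 MB → memory block 2 (remaining 16 MB)
36 MB → memory block 3 (remaining 28 MB)
15 MB → memory block 1 (remaining 1 MB)
12 MB → memory block 2 (remaining 4 MB)
9 MB → memory block 3 (remaining 19 MB)
9 MB → memory block 3 (remaining 10 MB)
6 MB → memory block 3 (remaining 4 MB)
3 memory blocks × 64 MB = 192 MB; used 183 MB; unused 9 MB.

9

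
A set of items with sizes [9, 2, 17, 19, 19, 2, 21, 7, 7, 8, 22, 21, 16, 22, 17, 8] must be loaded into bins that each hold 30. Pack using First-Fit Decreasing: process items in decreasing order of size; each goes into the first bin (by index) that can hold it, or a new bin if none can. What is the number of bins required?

Sorted descending: 22, 22, 21, 21, 19, 19, 17, 17, 16, 9, 8, 8, 7, 7, 2, 2.
Put 22 in bin 1; 8 remain.
Put 22 in bin 2; 8 remain.
Put 21 in bin 3; 9 remain.
Put 21 in bin 4; 9 remain.
Put 19 in bin 5; 11 remain.
Put 19 in bin 6; 11 remain.
Put 17 in bin 7; 13 remain.
Put 17 in bin 8; 13 remain.
Put 16 in bin 9; 14 remain.
Put 9 in bin 3; 0 remain.
Put 8 in bin 1; 0 remain.
Put 8 in bin 2; 0 remain.
Put 7 in bin 4; 2 remain.
Put 7 in bin 5; 4 remain.
Put 2 in bin 4; 0 remain.
Put 2 in bin 5; 2 remain.

9 bins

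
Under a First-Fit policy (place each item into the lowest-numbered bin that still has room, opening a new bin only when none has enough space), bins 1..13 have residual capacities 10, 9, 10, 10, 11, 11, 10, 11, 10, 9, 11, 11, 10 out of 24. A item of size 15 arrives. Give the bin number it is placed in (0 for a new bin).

0

No bin has ≥ 15 free, so a new bin is opened.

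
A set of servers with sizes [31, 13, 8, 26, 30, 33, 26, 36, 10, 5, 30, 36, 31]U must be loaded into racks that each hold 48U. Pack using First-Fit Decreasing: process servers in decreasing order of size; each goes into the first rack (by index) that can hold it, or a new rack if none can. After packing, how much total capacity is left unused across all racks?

Sorted descending: 36, 36, 33, 31, 31, 30, 30, 26, 26, 13, 10, 8, 5.
rack 1: place 36U, 12U left
rack 2: place 36U, 12U left
rack 3: place 33U, 15U left
rack 4: place 31U, 17U left
rack 5: place 31U, 17U left
rack 6: place 30U, 18U left
rack 7: place 30U, 18U left
rack 8: place 26U, 22U left
rack 9: place 26U, 22U left
rack 3: place 13U, 2U left
rack 1: place 10U, 2U left
rack 2: place 8U, 4U left
rack 4: place 5U, 12U left
9 racks × 48U = 432U; used 315U; unused 117U.

117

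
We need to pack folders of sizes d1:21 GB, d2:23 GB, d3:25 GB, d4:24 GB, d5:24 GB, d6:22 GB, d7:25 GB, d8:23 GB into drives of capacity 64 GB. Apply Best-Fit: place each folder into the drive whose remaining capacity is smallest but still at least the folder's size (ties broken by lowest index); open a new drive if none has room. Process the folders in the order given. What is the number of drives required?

4 drives

drive 1: place d1 (21 GB), 43 GB left
drive 1: place d2 (23 GB), 20 GB left
drive 2: place d3 (25 GB), 39 GB left
drive 2: place d4 (24 GB), 15 GB left
drive 3: place d5 (24 GB), 40 GB left
drive 3: place d6 (22 GB), 18 GB left
drive 4: place d7 (25 GB), 39 GB left
drive 4: place d8 (23 GB), 16 GB left
Final drives: [21,23] [25,24] [24,22] [25,23].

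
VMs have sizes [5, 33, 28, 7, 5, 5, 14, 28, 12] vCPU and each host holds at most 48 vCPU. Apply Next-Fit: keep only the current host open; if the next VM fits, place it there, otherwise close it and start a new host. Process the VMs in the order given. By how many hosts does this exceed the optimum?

1

Next-Fit: [5,33] [28,7,5,5] [14,28] [12] → 4 hosts.
Total size 137 vCPU; any packing needs at least ⌈137/48⌉ = 3 hosts.
An optimal packing achieves that bound: [33,14] [28,12,7] [28,5,5,5] → 3 hosts.
Excess: 4 − 3 = 1.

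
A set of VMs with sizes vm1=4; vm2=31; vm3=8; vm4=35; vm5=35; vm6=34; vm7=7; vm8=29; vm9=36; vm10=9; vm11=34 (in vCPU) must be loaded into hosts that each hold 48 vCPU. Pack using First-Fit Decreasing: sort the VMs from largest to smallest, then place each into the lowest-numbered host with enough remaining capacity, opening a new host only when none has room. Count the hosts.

7

Sorted descending: 36, 35, 35, 34, 34, 31, 29, 9, 8, 7, 4.
host 1: place 36 vCPU, 12 vCPU left
host 2: place 35 vCPU, 13 vCPU left
host 3: place 35 vCPU, 13 vCPU left
host 4: place 34 vCPU, 14 vCPU left
host 5: place 34 vCPU, 14 vCPU left
host 6: place 31 vCPU, 17 vCPU left
host 7: place 29 vCPU, 19 vCPU left
host 1: place 9 vCPU, 3 vCPU left
host 2: place 8 vCPU, 5 vCPU left
host 3: place 7 vCPU, 6 vCPU left
host 2: place 4 vCPU, 1 vCPU left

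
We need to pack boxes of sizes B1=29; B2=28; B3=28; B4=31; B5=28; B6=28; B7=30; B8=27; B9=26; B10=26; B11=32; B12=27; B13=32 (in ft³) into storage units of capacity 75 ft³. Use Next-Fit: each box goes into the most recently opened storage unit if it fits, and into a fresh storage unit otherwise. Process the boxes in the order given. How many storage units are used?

Put B1 (29 ft³) in storage unit 1; 46 ft³ remain.
Put B2 (28 ft³) in storage unit 1; 18 ft³ remain.
Put B3 (28 ft³) in storage unit 2; 47 ft³ remain.
Put B4 (31 ft³) in storage unit 2; 16 ft³ remain.
Put B5 (28 ft³) in storage unit 3; 47 ft³ remain.
Put B6 (28 ft³) in storage unit 3; 19 ft³ remain.
Put B7 (30 ft³) in storage unit 4; 45 ft³ remain.
Put B8 (27 ft³) in storage unit 4; 18 ft³ remain.
Put B9 (26 ft³) in storage unit 5; 49 ft³ remain.
Put B10 (26 ft³) in storage unit 5; 23 ft³ remain.
Put B11 (32 ft³) in storage unit 6; 43 ft³ remain.
Put B12 (27 ft³) in storage unit 6; 16 ft³ remain.
Put B13 (32 ft³) in storage unit 7; 43 ft³ remain.
Final storage units: [29,28] [28,31] [28,28] [30,27] [26,26] [32,27] [32].

7 storage units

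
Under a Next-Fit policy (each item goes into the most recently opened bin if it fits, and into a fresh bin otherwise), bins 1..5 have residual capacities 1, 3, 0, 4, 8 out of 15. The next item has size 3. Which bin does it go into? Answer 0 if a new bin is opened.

5

Next-Fit only looks at bin 5, which has 8 free.
3 fits there.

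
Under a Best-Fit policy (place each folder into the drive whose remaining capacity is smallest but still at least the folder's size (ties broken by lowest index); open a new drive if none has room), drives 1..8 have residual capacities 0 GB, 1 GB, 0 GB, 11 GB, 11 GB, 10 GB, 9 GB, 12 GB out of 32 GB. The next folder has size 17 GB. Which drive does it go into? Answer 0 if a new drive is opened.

0

No drive has ≥ 17 GB free, so a new drive is opened.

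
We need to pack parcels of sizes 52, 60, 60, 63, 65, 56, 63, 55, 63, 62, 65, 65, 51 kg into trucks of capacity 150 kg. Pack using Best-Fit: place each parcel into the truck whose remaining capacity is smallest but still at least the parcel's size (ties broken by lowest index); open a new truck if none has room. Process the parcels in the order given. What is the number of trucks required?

Put 52 kg in truck 1; 98 kg remain.
Put 60 kg in truck 1; 38 kg remain.
Put 60 kg in truck 2; 90 kg remain.
Put 63 kg in truck 2; 27 kg remain.
Put 65 kg in truck 3; 85 kg remain.
Put 56 kg in truck 3; 29 kg remain.
Put 63 kg in truck 4; 87 kg remain.
Put 55 kg in truck 4; 32 kg remain.
Put 63 kg in truck 5; 87 kg remain.
Put 62 kg in truck 5; 25 kg remain.
Put 65 kg in truck 6; 85 kg remain.
Put 65 kg in truck 6; 20 kg remain.
Put 51 kg in truck 7; 99 kg remain.
Final trucks: [52,60] [60,63] [65,56] [63,55] [63,62] [65,65] [51].

7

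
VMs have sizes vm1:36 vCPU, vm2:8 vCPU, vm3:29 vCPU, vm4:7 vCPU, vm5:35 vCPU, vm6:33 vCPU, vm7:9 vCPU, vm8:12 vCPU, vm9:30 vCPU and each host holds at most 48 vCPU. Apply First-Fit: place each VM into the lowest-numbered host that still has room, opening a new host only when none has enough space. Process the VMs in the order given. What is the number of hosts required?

host 1: place vm1 (36 vCPU), 12 vCPU left
host 1: place vm2 (8 vCPU), 4 vCPU left
host 2: place vm3 (29 vCPU), 19 vCPU left
host 2: place vm4 (7 vCPU), 12 vCPU left
host 3: place vm5 (35 vCPU), 13 vCPU left
host 4: place vm6 (33 vCPU), 15 vCPU left
host 2: place vm7 (9 vCPU), 3 vCPU left
host 3: place vm8 (12 vCPU), 1 vCPU left
host 5: place vm9 (30 vCPU), 18 vCPU left
Final hosts: [36,8] [29,7,9] [35,12] [33] [30].

5 hosts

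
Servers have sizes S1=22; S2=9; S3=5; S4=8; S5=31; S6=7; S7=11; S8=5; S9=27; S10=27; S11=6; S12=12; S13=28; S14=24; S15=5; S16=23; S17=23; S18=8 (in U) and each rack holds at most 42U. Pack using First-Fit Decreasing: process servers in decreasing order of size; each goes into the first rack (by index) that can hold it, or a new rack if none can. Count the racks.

Sorted descending: 31, 28, 27, 27, 24, 23, 23, 22, 12, 11, 9, 8, 8, 7, 6, 5, 5, 5.
Put 31U in rack 1; 11U remain.
Put 28U in rack 2; 14U remain.
Put 27U in rack 3; 15U remain.
Put 27U in rack 4; 15U remain.
Put 24U in rack 5; 18U remain.
Put 23U in rack 6; 19U remain.
Put 23U in rack 7; 19U remain.
Put 22U in rack 8; 20U remain.
Put 12U in rack 2; 2U remain.
Put 11U in rack 1; 0U remain.
Put 9U in rack 3; 6U remain.
Put 8U in rack 4; 7U remain.
Put 8U in rack 5; 10U remain.
Put 7U in rack 4; 0U remain.
Put 6U in rack 3; 0U remain.
Put 5U in rack 5; 5U remain.
Put 5U in rack 5; 0U remain.
Put 5U in rack 6; 14U remain.

8 racks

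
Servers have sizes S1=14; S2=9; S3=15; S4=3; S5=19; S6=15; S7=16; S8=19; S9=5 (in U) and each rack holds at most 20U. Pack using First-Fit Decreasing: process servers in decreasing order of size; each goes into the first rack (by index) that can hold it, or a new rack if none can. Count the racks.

7

Sorted descending: 19, 19, 16, 15, 15, 14, 9, 5, 3.
19U → rack 1 (remaining 1U)
19U → rack 2 (remaining 1U)
16U → rack 3 (remaining 4U)
15U → rack 4 (remaining 5U)
15U → rack 5 (remaining 5U)
14U → rack 6 (remaining 6U)
9U → rack 7 (remaining 11U)
5U → rack 4 (remaining 0U)
3U → rack 3 (remaining 1U)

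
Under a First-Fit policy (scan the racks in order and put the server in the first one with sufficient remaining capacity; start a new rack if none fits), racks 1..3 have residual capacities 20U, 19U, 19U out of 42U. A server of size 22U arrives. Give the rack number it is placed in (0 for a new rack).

No rack has ≥ 22U free, so a new rack is opened.

0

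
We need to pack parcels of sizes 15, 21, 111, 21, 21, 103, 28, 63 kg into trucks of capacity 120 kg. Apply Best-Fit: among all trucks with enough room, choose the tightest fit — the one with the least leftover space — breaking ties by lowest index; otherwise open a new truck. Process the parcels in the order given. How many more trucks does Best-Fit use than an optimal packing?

Best-Fit: [15,21,21,21,28] [111] [103] [63] → 4 trucks.
Total size 383 kg; any packing needs at least ⌈383/120⌉ = 4 trucks.
So 4 is already optimal.

0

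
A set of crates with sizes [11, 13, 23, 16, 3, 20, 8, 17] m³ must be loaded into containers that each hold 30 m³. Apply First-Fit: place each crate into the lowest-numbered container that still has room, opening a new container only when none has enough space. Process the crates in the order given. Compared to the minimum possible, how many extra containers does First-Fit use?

First-Fit: [11,13,3] [23] [16,8] [20] [17] → 5 containers.
Total size 111 m³; any packing needs at least ⌈111/30⌉ = 4 containers.
An optimal packing achieves that bound: [23,3] [20,8] [17,13] [16,11] → 4 containers.
Excess: 5 − 4 = 1.

1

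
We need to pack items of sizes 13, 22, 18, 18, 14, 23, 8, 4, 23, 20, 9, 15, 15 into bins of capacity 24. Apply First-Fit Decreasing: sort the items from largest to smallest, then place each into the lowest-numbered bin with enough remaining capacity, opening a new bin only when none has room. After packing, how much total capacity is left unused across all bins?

38

Sorted descending: 23, 23, 22, 20, 18, 18, 15, 15, 14, 13, 9, 8, 4.
Put 23 in bin 1; 1 remain.
Put 23 in bin 2; 1 remain.
Put 22 in bin 3; 2 remain.
Put 20 in bin 4; 4 remain.
Put 18 in bin 5; 6 remain.
Put 18 in bin 6; 6 remain.
Put 15 in bin 7; 9 remain.
Put 15 in bin 8; 9 remain.
Put 14 in bin 9; 10 remain.
Put 13 in bin 10; 11 remain.
Put 9 in bin 7; 0 remain.
Put 8 in bin 8; 1 remain.
Put 4 in bin 4; 0 remain.
10 bins × 24 = 240; used 202; unused 38.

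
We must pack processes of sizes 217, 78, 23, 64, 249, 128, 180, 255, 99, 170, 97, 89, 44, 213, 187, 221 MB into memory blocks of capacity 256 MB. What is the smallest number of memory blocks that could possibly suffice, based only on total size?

Total size = 217 + 78 + 23 + 64 + 249 + 128 + 180 + 255 + 99 + 170 + 97 + 89 + 44 + 213 + 187 + 221 = 2314 MB.
⌈2314 / 256⌉ = 10.

10 memory blocks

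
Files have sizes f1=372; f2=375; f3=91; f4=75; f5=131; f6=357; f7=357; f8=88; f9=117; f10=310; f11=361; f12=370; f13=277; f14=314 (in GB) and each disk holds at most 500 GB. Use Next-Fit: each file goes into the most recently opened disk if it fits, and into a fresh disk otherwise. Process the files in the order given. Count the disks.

10

Put f1 (372 GB) in disk 1; 128 GB remain.
Put f2 (375 GB) in disk 2; 125 GB remain.
Put f3 (91 GB) in disk 2; 34 GB remain.
Put f4 (75 GB) in disk 3; 425 GB remain.
Put f5 (131 GB) in disk 3; 294 GB remain.
Put f6 (357 GB) in disk 4; 143 GB remain.
Put f7 (357 GB) in disk 5; 143 GB remain.
Put f8 (88 GB) in disk 5; 55 GB remain.
Put f9 (117 GB) in disk 6; 383 GB remain.
Put f10 (310 GB) in disk 6; 73 GB remain.
Put f11 (361 GB) in disk 7; 139 GB remain.
Put f12 (370 GB) in disk 8; 130 GB remain.
Put f13 (277 GB) in disk 9; 223 GB remain.
Put f14 (314 GB) in disk 10; 186 GB remain.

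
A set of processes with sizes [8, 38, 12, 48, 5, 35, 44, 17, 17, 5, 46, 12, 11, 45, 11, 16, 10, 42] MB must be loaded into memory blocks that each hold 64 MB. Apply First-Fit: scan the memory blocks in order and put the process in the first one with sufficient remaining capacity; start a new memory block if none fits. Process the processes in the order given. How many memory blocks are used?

memory block 1: place 8 MB, 56 MB left
memory block 1: place 38 MB, 18 MB left
memory block 1: place 12 MB, 6 MB left
memory block 2: place 48 MB, 16 MB left
memory block 1: place 5 MB, 1 MB left
memory block 3: place 35 MB, 29 MB left
memory block 4: place 44 MB, 20 MB left
memory block 3: place 17 MB, 12 MB left
memory block 4: place 17 MB, 3 MB left
memory block 2: place 5 MB, 11 MB left
memory block 5: place 46 MB, 18 MB left
memory block 3: place 12 MB, 0 MB left
memory block 2: place 11 MB, 0 MB left
memory block 6: place 45 MB, 19 MB left
memory block 5: place 11 MB, 7 MB left
memory block 6: place 16 MB, 3 MB left
memory block 7: place 10 MB, 54 MB left
memory block 7: place 42 MB, 12 MB left
Final memory blocks: [8,38,12,5] [48,5,11] [35,17,12] [44,17] [46,11] [45,16] [10,42].

7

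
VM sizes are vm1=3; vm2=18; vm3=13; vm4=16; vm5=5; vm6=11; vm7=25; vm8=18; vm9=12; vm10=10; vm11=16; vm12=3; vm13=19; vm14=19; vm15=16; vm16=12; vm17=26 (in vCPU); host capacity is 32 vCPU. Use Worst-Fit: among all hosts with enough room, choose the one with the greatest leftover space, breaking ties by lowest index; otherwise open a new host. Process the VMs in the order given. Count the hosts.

Put vm1 (3 vCPU) in host 1; 29 vCPU remain.
Put vm2 (18 vCPU) in host 1; 11 vCPU remain.
Put vm3 (13 vCPU) in host 2; 19 vCPU remain.
Put vm4 (16 vCPU) in host 2; 3 vCPU remain.
Put vm5 (5 vCPU) in host 1; 6 vCPU remain.
Put vm6 (11 vCPU) in host 3; 21 vCPU remain.
Put vm7 (25 vCPU) in host 4; 7 vCPU remain.
Put vm8 (18 vCPU) in host 3; 3 vCPU remain.
Put vm9 (12 vCPU) in host 5; 20 vCPU remain.
Put vm10 (10 vCPU) in host 5; 10 vCPU remain.
Put vm11 (16 vCPU) in host 6; 16 vCPU remain.
Put vm12 (3 vCPU) in host 6; 13 vCPU remain.
Put vm13 (19 vCPU) in host 7; 13 vCPU remain.
Put vm14 (19 vCPU) in host 8; 13 vCPU remain.
Put vm15 (16 vCPU) in host 9; 16 vCPU remain.
Put vm16 (12 vCPU) in host 9; 4 vCPU remain.
Put vm17 (26 vCPU) in host 10; 6 vCPU remain.

10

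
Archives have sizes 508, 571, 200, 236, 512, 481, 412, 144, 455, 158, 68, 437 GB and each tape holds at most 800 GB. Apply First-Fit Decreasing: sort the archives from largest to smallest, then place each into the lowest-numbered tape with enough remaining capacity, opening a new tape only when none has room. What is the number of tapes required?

7 tapes

Sorted descending: 571, 512, 508, 481, 455, 437, 412, 236, 200, 158, 144, 68.
571 GB → tape 1 (remaining 229 GB)
512 GB → tape 2 (remaining 288 GB)
508 GB → tape 3 (remaining 292 GB)
481 GB → tape 4 (remaining 319 GB)
455 GB → tape 5 (remaining 345 GB)
437 GB → tape 6 (remaining 363 GB)
412 GB → tape 7 (remaining 388 GB)
236 GB → tape 2 (remaining 52 GB)
200 GB → tape 1 (remaining 29 GB)
158 GB → tape 3 (remaining 134 GB)
144 GB → tape 4 (remaining 175 GB)
68 GB → tape 3 (remaining 66 GB)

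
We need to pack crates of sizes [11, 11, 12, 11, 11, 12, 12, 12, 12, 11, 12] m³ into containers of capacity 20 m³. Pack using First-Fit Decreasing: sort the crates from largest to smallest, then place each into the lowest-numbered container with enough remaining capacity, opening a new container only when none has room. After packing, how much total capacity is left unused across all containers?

Sorted descending: 12, 12, 12, 12, 12, 12, 11, 11, 11, 11, 11.
12 m³ → container 1 (remaining 8 m³)
12 m³ → container 2 (remaining 8 m³)
12 m³ → container 3 (remaining 8 m³)
12 m³ → container 4 (remaining 8 m³)
12 m³ → container 5 (remaining 8 m³)
12 m³ → container 6 (remaining 8 m³)
11 m³ → container 7 (remaining 9 m³)
11 m³ → container 8 (remaining 9 m³)
11 m³ → container 9 (remaining 9 m³)
11 m³ → container 10 (remaining 9 m³)
11 m³ → container 11 (remaining 9 m³)
11 containers × 20 m³ = 220 m³; used 127 m³; unused 93 m³.

93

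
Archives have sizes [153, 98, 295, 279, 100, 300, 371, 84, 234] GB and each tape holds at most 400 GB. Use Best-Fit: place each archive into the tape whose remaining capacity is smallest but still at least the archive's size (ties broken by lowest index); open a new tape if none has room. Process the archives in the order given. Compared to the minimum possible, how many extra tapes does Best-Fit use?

1

Best-Fit: [153,98] [295,100] [279] [300,84] [371] [234] → 6 tapes.
Total size 1914 GB; any packing needs at least ⌈1914/400⌉ = 5 tapes.
An optimal packing achieves that bound: [371] [300,100] [295,98] [279,84] [234,153] → 5 tapes.
Excess: 6 − 5 = 1.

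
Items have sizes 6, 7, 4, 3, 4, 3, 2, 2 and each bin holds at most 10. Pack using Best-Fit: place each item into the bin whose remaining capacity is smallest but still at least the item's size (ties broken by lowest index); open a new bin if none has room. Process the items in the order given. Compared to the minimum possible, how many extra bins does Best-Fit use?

Best-Fit: [6,4] [7,3] [4,3,2] [2] → 4 bins.
Total size 31; any packing needs at least ⌈31/10⌉ = 4 bins.
So 4 is already optimal.

0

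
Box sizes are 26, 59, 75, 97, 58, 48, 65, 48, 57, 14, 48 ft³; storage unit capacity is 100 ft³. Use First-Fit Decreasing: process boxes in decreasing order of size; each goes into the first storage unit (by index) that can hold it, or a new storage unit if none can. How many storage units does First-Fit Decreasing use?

Sorted descending: 97, 75, 65, 59, 58, 57, 48, 48, 48, 26, 14.
storage unit 1: place 97 ft³, 3 ft³ left
storage unit 2: place 75 ft³, 25 ft³ left
storage unit 3: place 65 ft³, 35 ft³ left
storage unit 4: place 59 ft³, 41 ft³ left
storage unit 5: place 58 ft³, 42 ft³ left
storage unit 6: place 57 ft³, 43 ft³ left
storage unit 7: place 48 ft³, 52 ft³ left
storage unit 7: place 48 ft³, 4 ft³ left
storage unit 8: place 48 ft³, 52 ft³ left
storage unit 3: place 26 ft³, 9 ft³ left
storage unit 2: place 14 ft³, 11 ft³ left
Final storage units: [97] [75,14] [65,26] [59] [58] [57] [48,48] [48].

8 storage units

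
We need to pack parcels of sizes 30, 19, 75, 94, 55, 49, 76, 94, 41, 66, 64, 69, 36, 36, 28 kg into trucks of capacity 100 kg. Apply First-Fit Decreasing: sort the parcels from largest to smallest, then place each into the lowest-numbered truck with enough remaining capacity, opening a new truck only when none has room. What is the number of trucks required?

Sorted descending: 94, 94, 76, 75, 69, 66, 64, 55, 49, 41, 36, 36, 30, 28, 19.
Put 94 kg in truck 1; 6 kg remain.
Put 94 kg in truck 2; 6 kg remain.
Put 76 kg in truck 3; 24 kg remain.
Put 75 kg in truck 4; 25 kg remain.
Put 69 kg in truck 5; 31 kg remain.
Put 66 kg in truck 6; 34 kg remain.
Put 64 kg in truck 7; 36 kg remain.
Put 55 kg in truck 8; 45 kg remain.
Put 49 kg in truck 9; 51 kg remain.
Put 41 kg in truck 8; 4 kg remain.
Put 36 kg in truck 7; 0 kg remain.
Put 36 kg in truck 9; 15 kg remain.
Put 30 kg in truck 5; 1 kg remain.
Put 28 kg in truck 6; 6 kg remain.
Put 19 kg in truck 3; 5 kg remain.
Final trucks: [94] [94] [76,19] [75] [69,30] [66,28] [64,36] [55,41] [49,36].

9 trucks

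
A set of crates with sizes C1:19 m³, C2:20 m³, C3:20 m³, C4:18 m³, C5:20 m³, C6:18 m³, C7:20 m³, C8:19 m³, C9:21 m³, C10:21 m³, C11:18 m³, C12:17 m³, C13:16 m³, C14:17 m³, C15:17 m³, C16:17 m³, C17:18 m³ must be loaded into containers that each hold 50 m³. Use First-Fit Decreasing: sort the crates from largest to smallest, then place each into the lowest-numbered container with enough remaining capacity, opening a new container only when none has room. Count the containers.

Sorted descending: 21, 21, 20, 20, 20, 20, 19, 19, 18, 18, 18, 18, 17, 17, 17, 17, 16.
21 m³ → container 1 (remaining 29 m³)
21 m³ → container 1 (remaining 8 m³)
20 m³ → container 2 (remaining 30 m³)
20 m³ → container 2 (remaining 10 m³)
20 m³ → container 3 (remaining 30 m³)
20 m³ → container 3 (remaining 10 m³)
19 m³ → container 4 (remaining 31 m³)
19 m³ → container 4 (remaining 12 m³)
18 m³ → container 5 (remaining 32 m³)
18 m³ → container 5 (remaining 14 m³)
18 m³ → container 6 (remaining 32 m³)
18 m³ → container 6 (remaining 14 m³)
17 m³ → container 7 (remaining 33 m³)
17 m³ → container 7 (remaining 16 m³)
17 m³ → container 8 (remaining 33 m³)
17 m³ → container 8 (remaining 16 m³)
16 m³ → container 7 (remaining 0 m³)

8 containers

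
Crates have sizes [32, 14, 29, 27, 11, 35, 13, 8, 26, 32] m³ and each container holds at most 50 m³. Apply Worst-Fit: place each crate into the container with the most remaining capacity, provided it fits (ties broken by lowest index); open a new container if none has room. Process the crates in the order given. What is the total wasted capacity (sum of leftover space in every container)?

Put 32 m³ in container 1; 18 m³ remain.
Put 14 m³ in container 1; 4 m³ remain.
Put 29 m³ in container 2; 21 m³ remain.
Put 27 m³ in container 3; 23 m³ remain.
Put 11 m³ in container 3; 12 m³ remain.
Put 35 m³ in container 4; 15 m³ remain.
Put 13 m³ in container 2; 8 m³ remain.
Put 8 m³ in container 4; 7 m³ remain.
Put 26 m³ in container 5; 24 m³ remain.
Put 32 m³ in container 6; 18 m³ remain.
6 containers × 50 m³ = 300 m³; used 227 m³; unused 73 m³.

73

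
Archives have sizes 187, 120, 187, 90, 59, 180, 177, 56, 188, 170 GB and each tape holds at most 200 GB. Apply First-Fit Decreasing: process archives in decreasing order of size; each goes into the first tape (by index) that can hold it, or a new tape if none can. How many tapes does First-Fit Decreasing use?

Sorted descending: 188, 187, 187, 180, 177, 170, 120, 90, 59, 56.
tape 1: place 188 GB, 12 GB left
tape 2: place 187 GB, 13 GB left
tape 3: place 187 GB, 13 GB left
tape 4: place 180 GB, 20 GB left
tape 5: place 177 GB, 23 GB left
tape 6: place 170 GB, 30 GB left
tape 7: place 120 GB, 80 GB left
tape 8: place 90 GB, 110 GB left
tape 7: place 59 GB, 21 GB left
tape 8: place 56 GB, 54 GB left
Final tapes: [188] [187] [187] [180] [177] [170] [120,59] [90,56].

8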